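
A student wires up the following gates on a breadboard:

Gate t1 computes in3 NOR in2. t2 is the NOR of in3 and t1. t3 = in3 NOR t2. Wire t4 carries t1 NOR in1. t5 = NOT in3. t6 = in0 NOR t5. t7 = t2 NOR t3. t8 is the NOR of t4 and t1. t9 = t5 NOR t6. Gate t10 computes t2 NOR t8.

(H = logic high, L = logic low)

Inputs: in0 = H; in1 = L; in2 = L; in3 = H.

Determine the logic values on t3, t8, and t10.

t3 = L, t8 = L, t10 = H

t1 = in3 NOR in2 = H NOR L = L
t2 = in3 NOR t1 = H NOR L = L
t3 = in3 NOR t2 = H NOR L = L
t4 = t1 NOR in1 = L NOR L = H
t8 = t4 NOR t1 = H NOR L = L
t10 = t2 NOR t8 = L NOR L = H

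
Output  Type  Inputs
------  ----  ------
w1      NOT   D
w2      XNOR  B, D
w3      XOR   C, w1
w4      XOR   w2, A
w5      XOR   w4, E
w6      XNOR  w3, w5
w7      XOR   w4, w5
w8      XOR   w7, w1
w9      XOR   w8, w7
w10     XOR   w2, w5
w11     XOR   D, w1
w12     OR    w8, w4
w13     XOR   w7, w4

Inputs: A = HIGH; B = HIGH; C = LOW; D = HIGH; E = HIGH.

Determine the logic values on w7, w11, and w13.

w1 = NOT D = NOT HIGH = LOW
w2 = B XNOR D = HIGH XNOR HIGH = HIGH
w4 = w2 XOR A = HIGH XOR HIGH = LOW
w5 = w4 XOR E = LOW XOR HIGH = HIGH
w7 = w4 XOR w5 = LOW XOR HIGH = HIGH
w11 = D XOR w1 = HIGH XOR LOW = HIGH
w13 = w7 XOR w4 = HIGH XOR LOW = HIGH

w7 = HIGH  w11 = HIGH  w13 = HIGH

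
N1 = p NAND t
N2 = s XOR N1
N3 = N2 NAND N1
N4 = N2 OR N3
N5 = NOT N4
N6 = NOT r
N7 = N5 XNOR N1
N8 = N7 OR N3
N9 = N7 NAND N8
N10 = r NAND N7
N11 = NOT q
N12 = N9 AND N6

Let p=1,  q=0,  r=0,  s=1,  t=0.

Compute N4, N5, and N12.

N4 = 1, N5 = 0, N12 = 1

N1 = p NAND t = 1 NAND 0 = 1
N2 = s XOR N1 = 1 XOR 1 = 0
N3 = N2 NAND N1 = 0 NAND 1 = 1
N4 = N2 OR N3 = 0 OR 1 = 1
N5 = NOT N4 = NOT 1 = 0
N6 = NOT r = NOT 0 = 1
N7 = N5 XNOR N1 = 0 XNOR 1 = 0
N8 = N7 OR N3 = 0 OR 1 = 1
N9 = N7 NAND N8 = 0 NAND 1 = 1
N12 = N9 AND N6 = 1 AND 1 = 1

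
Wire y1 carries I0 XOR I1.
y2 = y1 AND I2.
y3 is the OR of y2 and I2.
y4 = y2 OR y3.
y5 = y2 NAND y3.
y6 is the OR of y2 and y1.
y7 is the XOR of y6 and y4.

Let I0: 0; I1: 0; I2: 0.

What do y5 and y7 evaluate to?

y1 = I0 XOR I1 = 0 XOR 0 = 0
y2 = y1 AND I2 = 0 AND 0 = 0
y3 = y2 OR I2 = 0 OR 0 = 0
y4 = y2 OR y3 = 0 OR 0 = 0
y5 = y2 NAND y3 = 0 NAND 0 = 1
y6 = y2 OR y1 = 0 OR 0 = 0
y7 = y6 XOR y4 = 0 XOR 0 = 0

y5 = 1; y7 = 0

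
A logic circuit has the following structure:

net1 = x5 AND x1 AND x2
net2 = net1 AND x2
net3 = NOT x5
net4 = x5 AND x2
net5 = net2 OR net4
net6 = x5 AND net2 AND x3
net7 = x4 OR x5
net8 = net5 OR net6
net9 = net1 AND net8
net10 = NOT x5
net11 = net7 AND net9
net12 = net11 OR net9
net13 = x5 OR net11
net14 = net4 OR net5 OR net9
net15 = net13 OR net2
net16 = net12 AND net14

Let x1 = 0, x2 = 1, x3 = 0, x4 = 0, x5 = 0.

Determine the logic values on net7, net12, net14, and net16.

net1 = x5 AND x1 AND x2 = 0 AND 0 AND 1 = 0
net2 = net1 AND x2 = 0 AND 1 = 0
net4 = x5 AND x2 = 0 AND 1 = 0
net5 = net2 OR net4 = 0 OR 0 = 0
net6 = x5 AND net2 AND x3 = 0 AND 0 AND 0 = 0
net7 = x4 OR x5 = 0 OR 0 = 0
net8 = net5 OR net6 = 0 OR 0 = 0
net9 = net1 AND net8 = 0 AND 0 = 0
net11 = net7 AND net9 = 0 AND 0 = 0
net12 = net11 OR net9 = 0 OR 0 = 0
net14 = net4 OR net5 OR net9 = 0 OR 0 OR 0 = 0
net16 = net12 AND net14 = 0 AND 0 = 0

net7 = 0; net12 = 0; net14 = 0; net16 = 0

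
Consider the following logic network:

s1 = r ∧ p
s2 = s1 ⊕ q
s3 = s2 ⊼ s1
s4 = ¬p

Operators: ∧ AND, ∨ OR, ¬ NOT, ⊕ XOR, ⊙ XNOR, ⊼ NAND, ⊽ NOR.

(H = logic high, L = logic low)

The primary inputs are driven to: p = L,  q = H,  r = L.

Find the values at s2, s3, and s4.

s2 = H, s3 = H, s4 = H

s1 = r AND p = L AND L = L
s2 = s1 XOR q = L XOR H = H
s3 = s2 NAND s1 = H NAND L = H
s4 = NOT p = NOT L = H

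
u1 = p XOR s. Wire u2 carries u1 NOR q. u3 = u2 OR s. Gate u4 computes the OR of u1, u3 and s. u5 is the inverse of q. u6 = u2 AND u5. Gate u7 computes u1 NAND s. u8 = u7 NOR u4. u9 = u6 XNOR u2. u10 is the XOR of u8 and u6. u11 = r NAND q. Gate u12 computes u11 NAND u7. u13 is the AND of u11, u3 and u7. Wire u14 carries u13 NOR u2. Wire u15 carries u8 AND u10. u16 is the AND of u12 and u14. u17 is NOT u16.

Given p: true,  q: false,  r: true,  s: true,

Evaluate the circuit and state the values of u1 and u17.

u1 = p XOR s = true XOR true = false
u2 = u1 NOR q = false NOR false = true
u3 = u2 OR s = true OR true = true
u7 = u1 NAND s = false NAND true = true
u11 = r NAND q = true NAND false = true
u12 = u11 NAND u7 = true NAND true = false
u13 = u11 AND u3 AND u7 = true AND true AND true = true
u14 = u13 NOR u2 = true NOR true = false
u16 = u12 AND u14 = false AND false = false
u17 = NOT u16 = NOT false = true

u1 = false, u17 = true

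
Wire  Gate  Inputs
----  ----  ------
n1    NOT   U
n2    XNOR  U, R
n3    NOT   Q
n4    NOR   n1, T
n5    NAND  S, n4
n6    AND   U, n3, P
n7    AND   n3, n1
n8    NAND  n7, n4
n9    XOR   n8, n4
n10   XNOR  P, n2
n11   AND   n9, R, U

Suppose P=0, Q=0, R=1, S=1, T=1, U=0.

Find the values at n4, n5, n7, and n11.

n4 = 0, n5 = 1, n7 = 1, n11 = 0

n1 = NOT U = NOT 0 = 1
n3 = NOT Q = NOT 0 = 1
n4 = n1 NOR T = 1 NOR 1 = 0
n5 = S NAND n4 = 1 NAND 0 = 1
n7 = n3 AND n1 = 1 AND 1 = 1
n8 = n7 NAND n4 = 1 NAND 0 = 1
n9 = n8 XOR n4 = 1 XOR 0 = 1
n11 = n9 AND R AND U = 1 AND 1 AND 0 = 0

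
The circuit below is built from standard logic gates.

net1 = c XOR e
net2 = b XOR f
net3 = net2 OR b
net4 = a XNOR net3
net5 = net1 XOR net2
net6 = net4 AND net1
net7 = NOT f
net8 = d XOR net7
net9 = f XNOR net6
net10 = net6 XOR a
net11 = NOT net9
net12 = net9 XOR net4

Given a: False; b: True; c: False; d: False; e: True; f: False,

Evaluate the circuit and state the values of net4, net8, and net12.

net4 = False  net8 = True  net12 = True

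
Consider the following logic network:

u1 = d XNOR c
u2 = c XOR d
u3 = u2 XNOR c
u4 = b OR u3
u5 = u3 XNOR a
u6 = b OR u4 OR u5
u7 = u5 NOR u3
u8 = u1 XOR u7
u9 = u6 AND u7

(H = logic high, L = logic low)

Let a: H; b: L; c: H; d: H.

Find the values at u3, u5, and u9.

u3 = L  u5 = L  u9 = L

u2 = c XOR d = H XOR H = L
u3 = u2 XNOR c = L XNOR H = L
u4 = b OR u3 = L OR L = L
u5 = u3 XNOR a = L XNOR H = L
u6 = b OR u4 OR u5 = L OR L OR L = L
u7 = u5 NOR u3 = L NOR L = H
u9 = u6 AND u7 = L AND H = L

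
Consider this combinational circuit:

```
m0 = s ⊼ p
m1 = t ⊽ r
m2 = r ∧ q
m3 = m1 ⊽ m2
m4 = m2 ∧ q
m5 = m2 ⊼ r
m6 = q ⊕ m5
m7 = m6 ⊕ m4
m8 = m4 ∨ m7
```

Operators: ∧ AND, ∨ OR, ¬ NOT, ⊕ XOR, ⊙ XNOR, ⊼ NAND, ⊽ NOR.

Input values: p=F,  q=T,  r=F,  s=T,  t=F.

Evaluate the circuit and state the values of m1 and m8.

m1 = t NOR r = F NOR F = T
m2 = r AND q = F AND T = F
m4 = m2 AND q = F AND T = F
m5 = m2 NAND r = F NAND F = T
m6 = q XOR m5 = T XOR T = F
m7 = m6 XOR m4 = F XOR F = F
m8 = m4 OR m7 = F OR F = F

m1 = T, m8 = F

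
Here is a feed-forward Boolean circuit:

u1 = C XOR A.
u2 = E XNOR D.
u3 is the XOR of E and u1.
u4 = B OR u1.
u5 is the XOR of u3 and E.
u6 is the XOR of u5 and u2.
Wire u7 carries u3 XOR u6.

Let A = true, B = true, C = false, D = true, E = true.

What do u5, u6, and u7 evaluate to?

u5 = true  u6 = false  u7 = false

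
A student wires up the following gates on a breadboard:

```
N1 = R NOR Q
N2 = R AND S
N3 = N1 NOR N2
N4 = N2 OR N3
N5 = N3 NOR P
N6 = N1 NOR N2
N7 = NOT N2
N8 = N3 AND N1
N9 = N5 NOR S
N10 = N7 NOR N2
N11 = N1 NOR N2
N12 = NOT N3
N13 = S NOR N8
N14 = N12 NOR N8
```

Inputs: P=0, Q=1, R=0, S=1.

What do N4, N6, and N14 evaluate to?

N4 = 1, N6 = 1, N14 = 1

N1 = R NOR Q = 0 NOR 1 = 0
N2 = R AND S = 0 AND 1 = 0
N3 = N1 NOR N2 = 0 NOR 0 = 1
N4 = N2 OR N3 = 0 OR 1 = 1
N6 = N1 NOR N2 = 0 NOR 0 = 1
N8 = N3 AND N1 = 1 AND 0 = 0
N12 = NOT N3 = NOT 1 = 0
N14 = N12 NOR N8 = 0 NOR 0 = 1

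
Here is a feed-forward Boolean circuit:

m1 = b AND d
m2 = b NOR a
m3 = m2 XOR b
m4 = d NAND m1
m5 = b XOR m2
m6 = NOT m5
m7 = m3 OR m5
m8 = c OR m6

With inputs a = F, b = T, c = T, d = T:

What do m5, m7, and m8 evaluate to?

m5 = T, m7 = T, m8 = T

m2 = b NOR a = T NOR F = F
m3 = m2 XOR b = F XOR T = T
m5 = b XOR m2 = T XOR F = T
m6 = NOT m5 = NOT T = F
m7 = m3 OR m5 = T OR T = T
m8 = c OR m6 = T OR F = T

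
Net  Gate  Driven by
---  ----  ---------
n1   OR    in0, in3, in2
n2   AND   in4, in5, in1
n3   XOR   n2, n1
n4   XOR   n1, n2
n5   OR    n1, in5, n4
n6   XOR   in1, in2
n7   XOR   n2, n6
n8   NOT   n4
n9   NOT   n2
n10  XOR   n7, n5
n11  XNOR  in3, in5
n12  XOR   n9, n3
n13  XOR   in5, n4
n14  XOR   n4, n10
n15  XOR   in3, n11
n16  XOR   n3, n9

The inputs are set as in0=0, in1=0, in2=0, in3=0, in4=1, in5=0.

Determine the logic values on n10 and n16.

n1 = in0 OR in3 OR in2 = 0 OR 0 OR 0 = 0
n2 = in4 AND in5 AND in1 = 1 AND 0 AND 0 = 0
n3 = n2 XOR n1 = 0 XOR 0 = 0
n4 = n1 XOR n2 = 0 XOR 0 = 0
n5 = n1 OR in5 OR n4 = 0 OR 0 OR 0 = 0
n6 = in1 XOR in2 = 0 XOR 0 = 0
n7 = n2 XOR n6 = 0 XOR 0 = 0
n9 = NOT n2 = NOT 0 = 1
n10 = n7 XOR n5 = 0 XOR 0 = 0
n16 = n3 XOR n9 = 0 XOR 1 = 1

n10 = 0; n16 = 1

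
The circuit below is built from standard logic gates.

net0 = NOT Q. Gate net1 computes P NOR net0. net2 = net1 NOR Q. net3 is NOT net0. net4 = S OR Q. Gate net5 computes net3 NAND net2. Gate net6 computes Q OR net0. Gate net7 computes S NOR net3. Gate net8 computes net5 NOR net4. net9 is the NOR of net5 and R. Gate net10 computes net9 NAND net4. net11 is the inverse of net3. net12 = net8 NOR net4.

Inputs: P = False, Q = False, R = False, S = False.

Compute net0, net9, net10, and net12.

net0 = True  net9 = False  net10 = True  net12 = True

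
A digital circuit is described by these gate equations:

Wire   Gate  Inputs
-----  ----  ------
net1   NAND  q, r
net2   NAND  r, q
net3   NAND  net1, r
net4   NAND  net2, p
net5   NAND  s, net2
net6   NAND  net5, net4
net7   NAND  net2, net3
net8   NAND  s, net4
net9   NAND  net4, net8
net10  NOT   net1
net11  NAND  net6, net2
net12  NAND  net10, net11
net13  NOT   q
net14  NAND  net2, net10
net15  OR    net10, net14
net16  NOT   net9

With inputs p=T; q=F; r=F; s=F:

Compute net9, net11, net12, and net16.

net9 = T, net11 = F, net12 = T, net16 = F

net1 = q NAND r = F NAND F = T
net2 = r NAND q = F NAND F = T
net4 = net2 NAND p = T NAND T = F
net5 = s NAND net2 = F NAND T = T
net6 = net5 NAND net4 = T NAND F = T
net8 = s NAND net4 = F NAND F = T
net9 = net4 NAND net8 = F NAND T = T
net10 = NOT net1 = NOT T = F
net11 = net6 NAND net2 = T NAND T = F
net12 = net10 NAND net11 = F NAND F = T
net16 = NOT net9 = NOT T = F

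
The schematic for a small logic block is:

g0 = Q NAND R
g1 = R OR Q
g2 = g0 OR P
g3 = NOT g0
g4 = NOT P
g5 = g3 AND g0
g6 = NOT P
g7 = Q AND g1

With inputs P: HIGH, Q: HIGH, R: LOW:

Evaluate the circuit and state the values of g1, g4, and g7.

g1 = R OR Q = LOW OR HIGH = HIGH
g4 = NOT P = NOT HIGH = LOW
g7 = Q AND g1 = HIGH AND HIGH = HIGH

g1 = HIGH, g4 = LOW, g7 = HIGH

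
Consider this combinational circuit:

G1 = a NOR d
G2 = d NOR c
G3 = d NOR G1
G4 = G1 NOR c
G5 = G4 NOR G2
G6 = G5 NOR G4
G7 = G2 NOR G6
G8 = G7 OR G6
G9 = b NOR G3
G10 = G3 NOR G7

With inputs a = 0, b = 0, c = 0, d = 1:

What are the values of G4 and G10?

G4 = 1; G10 = 0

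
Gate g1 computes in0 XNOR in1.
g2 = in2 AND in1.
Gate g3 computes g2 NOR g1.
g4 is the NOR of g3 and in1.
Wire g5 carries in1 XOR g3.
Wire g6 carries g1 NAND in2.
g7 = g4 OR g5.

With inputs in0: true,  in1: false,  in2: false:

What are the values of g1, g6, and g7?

g1 = false  g6 = true  g7 = true

g1 = in0 XNOR in1 = true XNOR false = false
g2 = in2 AND in1 = false AND false = false
g3 = g2 NOR g1 = false NOR false = true
g4 = g3 NOR in1 = true NOR false = false
g5 = in1 XOR g3 = false XOR true = true
g6 = g1 NAND in2 = false NAND false = true
g7 = g4 OR g5 = false OR true = true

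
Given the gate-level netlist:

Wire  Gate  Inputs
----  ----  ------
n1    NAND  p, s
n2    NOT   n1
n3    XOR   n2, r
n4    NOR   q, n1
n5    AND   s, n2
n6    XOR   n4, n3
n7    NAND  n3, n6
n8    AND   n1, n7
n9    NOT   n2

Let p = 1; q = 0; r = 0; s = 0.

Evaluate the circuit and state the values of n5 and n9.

n1 = p NAND s = 1 NAND 0 = 1
n2 = NOT n1 = NOT 1 = 0
n5 = s AND n2 = 0 AND 0 = 0
n9 = NOT n2 = NOT 0 = 1

n5 = 0; n9 = 1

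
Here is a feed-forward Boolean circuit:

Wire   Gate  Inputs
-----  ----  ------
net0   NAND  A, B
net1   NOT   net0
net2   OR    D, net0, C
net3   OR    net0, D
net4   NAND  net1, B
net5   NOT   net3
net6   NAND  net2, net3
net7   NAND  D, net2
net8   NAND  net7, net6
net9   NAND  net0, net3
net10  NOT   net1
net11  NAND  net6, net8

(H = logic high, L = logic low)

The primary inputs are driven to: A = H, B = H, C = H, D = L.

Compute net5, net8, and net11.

net5 = H, net8 = L, net11 = H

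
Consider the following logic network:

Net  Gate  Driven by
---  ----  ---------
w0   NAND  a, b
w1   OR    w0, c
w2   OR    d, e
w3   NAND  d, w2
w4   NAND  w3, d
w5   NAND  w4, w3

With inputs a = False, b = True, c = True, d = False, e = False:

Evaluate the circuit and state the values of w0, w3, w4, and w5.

w0 = a NAND b = False NAND True = True
w2 = d OR e = False OR False = False
w3 = d NAND w2 = False NAND False = True
w4 = w3 NAND d = True NAND False = True
w5 = w4 NAND w3 = True NAND True = False

w0 = True  w3 = True  w4 = True  w5 = False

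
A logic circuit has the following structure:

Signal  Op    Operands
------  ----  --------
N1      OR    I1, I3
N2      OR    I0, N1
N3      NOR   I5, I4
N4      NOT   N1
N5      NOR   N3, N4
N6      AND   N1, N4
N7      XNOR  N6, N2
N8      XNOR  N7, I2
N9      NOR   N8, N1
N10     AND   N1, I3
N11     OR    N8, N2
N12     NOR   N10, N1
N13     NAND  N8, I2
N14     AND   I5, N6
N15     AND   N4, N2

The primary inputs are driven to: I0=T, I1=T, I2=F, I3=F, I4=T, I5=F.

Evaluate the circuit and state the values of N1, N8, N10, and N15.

N1 = T, N8 = T, N10 = F, N15 = F

N1 = I1 OR I3 = T OR F = T
N2 = I0 OR N1 = T OR T = T
N4 = NOT N1 = NOT T = F
N6 = N1 AND N4 = T AND F = F
N7 = N6 XNOR N2 = F XNOR T = F
N8 = N7 XNOR I2 = F XNOR F = T
N10 = N1 AND I3 = T AND F = F
N15 = N4 AND N2 = F AND T = F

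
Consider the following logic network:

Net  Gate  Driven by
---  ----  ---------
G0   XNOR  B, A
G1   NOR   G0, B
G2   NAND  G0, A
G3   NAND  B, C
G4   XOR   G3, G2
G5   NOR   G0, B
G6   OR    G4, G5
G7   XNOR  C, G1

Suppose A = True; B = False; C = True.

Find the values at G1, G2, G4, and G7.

G1 = True, G2 = True, G4 = False, G7 = True

G0 = B XNOR A = False XNOR True = False
G1 = G0 NOR B = False NOR False = True
G2 = G0 NAND A = False NAND True = True
G3 = B NAND C = False NAND True = True
G4 = G3 XOR G2 = True XOR True = False
G7 = C XNOR G1 = True XNOR True = True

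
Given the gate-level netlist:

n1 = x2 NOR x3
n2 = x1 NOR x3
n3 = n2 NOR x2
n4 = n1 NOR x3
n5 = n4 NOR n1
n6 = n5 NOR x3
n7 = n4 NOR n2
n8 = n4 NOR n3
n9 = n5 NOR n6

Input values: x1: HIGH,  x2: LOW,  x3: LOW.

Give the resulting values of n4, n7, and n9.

n1 = x2 NOR x3 = LOW NOR LOW = HIGH
n2 = x1 NOR x3 = HIGH NOR LOW = LOW
n4 = n1 NOR x3 = HIGH NOR LOW = LOW
n5 = n4 NOR n1 = LOW NOR HIGH = LOW
n6 = n5 NOR x3 = LOW NOR LOW = HIGH
n7 = n4 NOR n2 = LOW NOR LOW = HIGH
n9 = n5 NOR n6 = LOW NOR HIGH = LOW

n4 = LOW, n7 = HIGH, n9 = LOW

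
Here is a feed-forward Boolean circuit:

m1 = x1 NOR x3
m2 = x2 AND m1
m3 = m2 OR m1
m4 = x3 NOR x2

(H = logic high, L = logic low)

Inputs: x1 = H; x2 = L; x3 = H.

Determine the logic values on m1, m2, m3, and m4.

m1 = x1 NOR x3 = H NOR H = L
m2 = x2 AND m1 = L AND L = L
m3 = m2 OR m1 = L OR L = L
m4 = x3 NOR x2 = H NOR L = L

m1 = L; m2 = L; m3 = L; m4 = L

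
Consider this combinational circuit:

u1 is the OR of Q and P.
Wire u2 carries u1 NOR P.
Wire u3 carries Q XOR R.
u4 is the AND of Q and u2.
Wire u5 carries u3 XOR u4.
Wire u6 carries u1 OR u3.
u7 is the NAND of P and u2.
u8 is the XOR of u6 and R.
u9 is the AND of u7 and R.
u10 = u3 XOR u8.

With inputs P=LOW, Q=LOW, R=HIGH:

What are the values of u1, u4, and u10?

u1 = LOW  u4 = LOW  u10 = HIGH

u1 = Q OR P = LOW OR LOW = LOW
u2 = u1 NOR P = LOW NOR LOW = HIGH
u3 = Q XOR R = LOW XOR HIGH = HIGH
u4 = Q AND u2 = LOW AND HIGH = LOW
u6 = u1 OR u3 = LOW OR HIGH = HIGH
u8 = u6 XOR R = HIGH XOR HIGH = LOW
u10 = u3 XOR u8 = HIGH XOR LOW = HIGH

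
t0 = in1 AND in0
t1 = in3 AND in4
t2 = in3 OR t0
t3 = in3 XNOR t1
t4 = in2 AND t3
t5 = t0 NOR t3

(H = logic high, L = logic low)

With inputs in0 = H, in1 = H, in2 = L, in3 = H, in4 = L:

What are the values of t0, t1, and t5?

t0 = in1 AND in0 = H AND H = H
t1 = in3 AND in4 = H AND L = L
t3 = in3 XNOR t1 = H XNOR L = L
t5 = t0 NOR t3 = H NOR L = L

t0 = H, t1 = L, t5 = L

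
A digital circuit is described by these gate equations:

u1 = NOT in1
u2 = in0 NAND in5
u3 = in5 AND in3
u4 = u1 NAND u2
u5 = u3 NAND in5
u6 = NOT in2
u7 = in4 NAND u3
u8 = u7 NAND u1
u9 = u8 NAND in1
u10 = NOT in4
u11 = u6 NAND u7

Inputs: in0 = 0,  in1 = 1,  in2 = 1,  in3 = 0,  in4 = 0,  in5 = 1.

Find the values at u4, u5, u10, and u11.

u1 = NOT in1 = NOT 1 = 0
u2 = in0 NAND in5 = 0 NAND 1 = 1
u3 = in5 AND in3 = 1 AND 0 = 0
u4 = u1 NAND u2 = 0 NAND 1 = 1
u5 = u3 NAND in5 = 0 NAND 1 = 1
u6 = NOT in2 = NOT 1 = 0
u7 = in4 NAND u3 = 0 NAND 0 = 1
u10 = NOT in4 = NOT 0 = 1
u11 = u6 NAND u7 = 0 NAND 1 = 1

u4 = 1, u5 = 1, u10 = 1, u11 = 1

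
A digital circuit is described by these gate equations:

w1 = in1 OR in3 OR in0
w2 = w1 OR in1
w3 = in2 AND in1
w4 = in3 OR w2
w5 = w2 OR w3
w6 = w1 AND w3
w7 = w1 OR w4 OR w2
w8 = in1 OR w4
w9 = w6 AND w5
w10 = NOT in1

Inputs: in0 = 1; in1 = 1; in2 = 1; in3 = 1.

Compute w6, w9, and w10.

w6 = 1, w9 = 1, w10 = 0

w1 = in1 OR in3 OR in0 = 1 OR 1 OR 1 = 1
w2 = w1 OR in1 = 1 OR 1 = 1
w3 = in2 AND in1 = 1 AND 1 = 1
w5 = w2 OR w3 = 1 OR 1 = 1
w6 = w1 AND w3 = 1 AND 1 = 1
w9 = w6 AND w5 = 1 AND 1 = 1
w10 = NOT in1 = NOT 1 = 0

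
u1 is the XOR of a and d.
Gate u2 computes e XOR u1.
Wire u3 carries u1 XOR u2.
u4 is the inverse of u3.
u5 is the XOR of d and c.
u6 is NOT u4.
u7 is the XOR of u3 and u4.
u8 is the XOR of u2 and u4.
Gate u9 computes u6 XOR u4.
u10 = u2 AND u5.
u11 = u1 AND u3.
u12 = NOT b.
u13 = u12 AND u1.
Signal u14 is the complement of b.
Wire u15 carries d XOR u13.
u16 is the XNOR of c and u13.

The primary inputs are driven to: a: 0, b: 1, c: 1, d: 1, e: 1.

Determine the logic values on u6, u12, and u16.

u1 = a XOR d = 0 XOR 1 = 1
u2 = e XOR u1 = 1 XOR 1 = 0
u3 = u1 XOR u2 = 1 XOR 0 = 1
u4 = NOT u3 = NOT 1 = 0
u6 = NOT u4 = NOT 0 = 1
u12 = NOT b = NOT 1 = 0
u13 = u12 AND u1 = 0 AND 1 = 0
u16 = c XNOR u13 = 1 XNOR 0 = 0

u6 = 1; u12 = 0; u16 = 0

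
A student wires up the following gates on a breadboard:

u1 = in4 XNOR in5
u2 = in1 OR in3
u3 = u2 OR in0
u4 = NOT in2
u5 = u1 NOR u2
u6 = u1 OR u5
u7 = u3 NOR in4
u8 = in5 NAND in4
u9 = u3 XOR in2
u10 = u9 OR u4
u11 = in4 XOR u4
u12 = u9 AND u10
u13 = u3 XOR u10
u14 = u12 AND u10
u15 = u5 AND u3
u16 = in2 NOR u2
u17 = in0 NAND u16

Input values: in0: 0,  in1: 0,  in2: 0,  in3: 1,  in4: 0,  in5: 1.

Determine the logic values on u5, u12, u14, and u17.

u5 = 0, u12 = 1, u14 = 1, u17 = 1

u1 = in4 XNOR in5 = 0 XNOR 1 = 0
u2 = in1 OR in3 = 0 OR 1 = 1
u3 = u2 OR in0 = 1 OR 0 = 1
u4 = NOT in2 = NOT 0 = 1
u5 = u1 NOR u2 = 0 NOR 1 = 0
u9 = u3 XOR in2 = 1 XOR 0 = 1
u10 = u9 OR u4 = 1 OR 1 = 1
u12 = u9 AND u10 = 1 AND 1 = 1
u14 = u12 AND u10 = 1 AND 1 = 1
u16 = in2 NOR u2 = 0 NOR 1 = 0
u17 = in0 NAND u16 = 0 NAND 0 = 1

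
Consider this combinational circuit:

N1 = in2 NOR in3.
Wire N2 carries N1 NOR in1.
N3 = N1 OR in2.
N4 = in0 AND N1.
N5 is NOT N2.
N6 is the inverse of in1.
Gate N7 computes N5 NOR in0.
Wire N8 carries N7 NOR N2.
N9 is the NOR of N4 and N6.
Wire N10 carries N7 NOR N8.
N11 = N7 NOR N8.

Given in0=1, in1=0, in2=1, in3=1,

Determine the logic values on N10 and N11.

N1 = in2 NOR in3 = 1 NOR 1 = 0
N2 = N1 NOR in1 = 0 NOR 0 = 1
N5 = NOT N2 = NOT 1 = 0
N7 = N5 NOR in0 = 0 NOR 1 = 0
N8 = N7 NOR N2 = 0 NOR 1 = 0
N10 = N7 NOR N8 = 0 NOR 0 = 1
N11 = N7 NOR N8 = 0 NOR 0 = 1

N10 = 1, N11 = 1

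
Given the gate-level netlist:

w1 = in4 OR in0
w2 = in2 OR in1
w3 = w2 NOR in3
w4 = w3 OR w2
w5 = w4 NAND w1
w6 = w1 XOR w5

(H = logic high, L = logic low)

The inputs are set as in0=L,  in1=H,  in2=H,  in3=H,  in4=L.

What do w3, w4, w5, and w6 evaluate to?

w3 = L, w4 = H, w5 = H, w6 = H

w1 = in4 OR in0 = L OR L = L
w2 = in2 OR in1 = H OR H = H
w3 = w2 NOR in3 = H NOR H = L
w4 = w3 OR w2 = L OR H = H
w5 = w4 NAND w1 = H NAND L = H
w6 = w1 XOR w5 = L XOR H = H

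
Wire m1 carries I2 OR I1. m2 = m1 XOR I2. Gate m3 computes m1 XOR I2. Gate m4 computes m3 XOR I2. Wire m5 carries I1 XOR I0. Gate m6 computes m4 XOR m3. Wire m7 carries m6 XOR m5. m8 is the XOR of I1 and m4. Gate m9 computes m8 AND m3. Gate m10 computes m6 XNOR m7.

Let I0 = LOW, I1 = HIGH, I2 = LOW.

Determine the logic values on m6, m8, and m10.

m1 = I2 OR I1 = LOW OR HIGH = HIGH
m3 = m1 XOR I2 = HIGH XOR LOW = HIGH
m4 = m3 XOR I2 = HIGH XOR LOW = HIGH
m5 = I1 XOR I0 = HIGH XOR LOW = HIGH
m6 = m4 XOR m3 = HIGH XOR HIGH = LOW
m7 = m6 XOR m5 = LOW XOR HIGH = HIGH
m8 = I1 XOR m4 = HIGH XOR HIGH = LOW
m10 = m6 XNOR m7 = LOW XNOR HIGH = LOW

m6 = LOW, m8 = LOW, m10 = LOW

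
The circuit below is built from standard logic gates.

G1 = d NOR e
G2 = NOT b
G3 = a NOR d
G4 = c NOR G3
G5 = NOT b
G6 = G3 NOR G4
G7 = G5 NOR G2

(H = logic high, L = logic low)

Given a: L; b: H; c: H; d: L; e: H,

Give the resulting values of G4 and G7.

G2 = NOT b = NOT H = L
G3 = a NOR d = L NOR L = H
G4 = c NOR G3 = H NOR H = L
G5 = NOT b = NOT H = L
G7 = G5 NOR G2 = L NOR L = H

G4 = L  G7 = H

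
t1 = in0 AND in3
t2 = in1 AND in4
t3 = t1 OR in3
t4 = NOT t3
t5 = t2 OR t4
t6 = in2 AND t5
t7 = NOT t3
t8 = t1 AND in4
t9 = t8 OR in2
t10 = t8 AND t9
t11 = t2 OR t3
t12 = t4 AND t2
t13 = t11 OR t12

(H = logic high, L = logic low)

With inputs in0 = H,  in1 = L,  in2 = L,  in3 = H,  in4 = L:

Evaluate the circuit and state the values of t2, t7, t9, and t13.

t2 = L, t7 = L, t9 = L, t13 = H

t1 = in0 AND in3 = H AND H = H
t2 = in1 AND in4 = L AND L = L
t3 = t1 OR in3 = H OR H = H
t4 = NOT t3 = NOT H = L
t7 = NOT t3 = NOT H = L
t8 = t1 AND in4 = H AND L = L
t9 = t8 OR in2 = L OR L = L
t11 = t2 OR t3 = L OR H = H
t12 = t4 AND t2 = L AND L = L
t13 = t11 OR t12 = H OR L = H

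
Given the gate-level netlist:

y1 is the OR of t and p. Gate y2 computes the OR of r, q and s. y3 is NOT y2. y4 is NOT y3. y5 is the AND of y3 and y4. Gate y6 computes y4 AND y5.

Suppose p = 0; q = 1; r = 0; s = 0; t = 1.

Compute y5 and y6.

y5 = 0; y6 = 0

y2 = r OR q OR s = 0 OR 1 OR 0 = 1
y3 = NOT y2 = NOT 1 = 0
y4 = NOT y3 = NOT 0 = 1
y5 = y3 AND y4 = 0 AND 1 = 0
y6 = y4 AND y5 = 1 AND 0 = 0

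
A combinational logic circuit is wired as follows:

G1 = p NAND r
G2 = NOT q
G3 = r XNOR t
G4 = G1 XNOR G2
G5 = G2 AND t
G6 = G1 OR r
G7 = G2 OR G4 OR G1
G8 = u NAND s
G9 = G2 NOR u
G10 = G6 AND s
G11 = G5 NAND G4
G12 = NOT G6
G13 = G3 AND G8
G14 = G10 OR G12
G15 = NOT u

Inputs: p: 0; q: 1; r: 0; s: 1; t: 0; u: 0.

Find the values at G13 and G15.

G13 = 1  G15 = 1

G3 = r XNOR t = 0 XNOR 0 = 1
G8 = u NAND s = 0 NAND 1 = 1
G13 = G3 AND G8 = 1 AND 1 = 1
G15 = NOT u = NOT 0 = 1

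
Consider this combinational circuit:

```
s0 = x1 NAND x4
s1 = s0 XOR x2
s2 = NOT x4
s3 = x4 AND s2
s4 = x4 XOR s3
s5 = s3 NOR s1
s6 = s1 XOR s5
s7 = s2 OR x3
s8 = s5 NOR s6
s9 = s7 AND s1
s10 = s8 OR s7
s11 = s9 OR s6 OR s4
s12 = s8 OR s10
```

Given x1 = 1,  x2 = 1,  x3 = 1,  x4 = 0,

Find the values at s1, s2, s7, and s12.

s1 = 0; s2 = 1; s7 = 1; s12 = 1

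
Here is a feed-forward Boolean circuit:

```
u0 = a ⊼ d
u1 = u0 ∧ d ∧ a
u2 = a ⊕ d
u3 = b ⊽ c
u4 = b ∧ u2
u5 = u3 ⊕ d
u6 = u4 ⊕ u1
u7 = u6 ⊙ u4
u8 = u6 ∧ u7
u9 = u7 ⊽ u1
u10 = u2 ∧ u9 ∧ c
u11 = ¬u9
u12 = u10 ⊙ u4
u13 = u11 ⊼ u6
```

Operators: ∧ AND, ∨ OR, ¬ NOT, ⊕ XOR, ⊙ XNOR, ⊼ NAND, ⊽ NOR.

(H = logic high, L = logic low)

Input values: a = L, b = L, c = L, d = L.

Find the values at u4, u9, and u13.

u4 = L  u9 = L  u13 = H

u0 = a NAND d = L NAND L = H
u1 = u0 AND d AND a = H AND L AND L = L
u2 = a XOR d = L XOR L = L
u4 = b AND u2 = L AND L = L
u6 = u4 XOR u1 = L XOR L = L
u7 = u6 XNOR u4 = L XNOR L = H
u9 = u7 NOR u1 = H NOR L = L
u11 = NOT u9 = NOT L = H
u13 = u11 NAND u6 = H NAND L = H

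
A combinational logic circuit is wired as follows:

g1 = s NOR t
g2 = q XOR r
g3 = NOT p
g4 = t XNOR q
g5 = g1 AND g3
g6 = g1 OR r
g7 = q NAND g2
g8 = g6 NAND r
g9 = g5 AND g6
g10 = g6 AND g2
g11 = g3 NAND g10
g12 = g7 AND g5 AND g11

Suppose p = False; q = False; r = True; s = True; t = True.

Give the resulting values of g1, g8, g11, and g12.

g1 = s NOR t = True NOR True = False
g2 = q XOR r = False XOR True = True
g3 = NOT p = NOT False = True
g5 = g1 AND g3 = False AND True = False
g6 = g1 OR r = False OR True = True
g7 = q NAND g2 = False NAND True = True
g8 = g6 NAND r = True NAND True = False
g10 = g6 AND g2 = True AND True = True
g11 = g3 NAND g10 = True NAND True = False
g12 = g7 AND g5 AND g11 = True AND False AND False = False

g1 = False, g8 = False, g11 = False, g12 = False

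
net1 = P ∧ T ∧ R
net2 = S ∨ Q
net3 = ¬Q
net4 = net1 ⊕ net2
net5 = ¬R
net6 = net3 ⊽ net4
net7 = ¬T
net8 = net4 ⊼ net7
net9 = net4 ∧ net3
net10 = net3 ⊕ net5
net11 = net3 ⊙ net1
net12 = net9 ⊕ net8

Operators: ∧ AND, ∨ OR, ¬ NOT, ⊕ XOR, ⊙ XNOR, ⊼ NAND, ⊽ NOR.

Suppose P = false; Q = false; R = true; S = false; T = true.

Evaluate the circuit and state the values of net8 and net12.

net8 = true, net12 = true

net1 = P AND T AND R = false AND true AND true = false
net2 = S OR Q = false OR false = false
net3 = NOT Q = NOT false = true
net4 = net1 XOR net2 = false XOR false = false
net7 = NOT T = NOT true = false
net8 = net4 NAND net7 = false NAND false = true
net9 = net4 AND net3 = false AND true = false
net12 = net9 XOR net8 = false XOR true = true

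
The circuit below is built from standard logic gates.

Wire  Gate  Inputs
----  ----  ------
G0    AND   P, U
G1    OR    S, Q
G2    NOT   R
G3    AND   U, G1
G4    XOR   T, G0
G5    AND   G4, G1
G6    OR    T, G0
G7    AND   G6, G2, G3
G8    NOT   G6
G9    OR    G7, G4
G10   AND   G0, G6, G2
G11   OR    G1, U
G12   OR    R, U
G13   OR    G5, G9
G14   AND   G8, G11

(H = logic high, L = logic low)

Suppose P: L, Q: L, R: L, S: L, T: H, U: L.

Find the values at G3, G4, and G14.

G3 = L, G4 = H, G14 = L

G0 = P AND U = L AND L = L
G1 = S OR Q = L OR L = L
G3 = U AND G1 = L AND L = L
G4 = T XOR G0 = H XOR L = H
G6 = T OR G0 = H OR L = H
G8 = NOT G6 = NOT H = L
G11 = G1 OR U = L OR L = L
G14 = G8 AND G11 = L AND L = L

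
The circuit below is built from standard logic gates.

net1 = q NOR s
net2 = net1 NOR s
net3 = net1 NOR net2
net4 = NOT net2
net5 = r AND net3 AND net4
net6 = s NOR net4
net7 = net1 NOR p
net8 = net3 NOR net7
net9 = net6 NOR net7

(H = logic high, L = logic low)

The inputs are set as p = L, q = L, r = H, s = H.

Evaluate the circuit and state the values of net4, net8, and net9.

net4 = H, net8 = L, net9 = L

net1 = q NOR s = L NOR H = L
net2 = net1 NOR s = L NOR H = L
net3 = net1 NOR net2 = L NOR L = H
net4 = NOT net2 = NOT L = H
net6 = s NOR net4 = H NOR H = L
net7 = net1 NOR p = L NOR L = H
net8 = net3 NOR net7 = H NOR H = L
net9 = net6 NOR net7 = L NOR H = L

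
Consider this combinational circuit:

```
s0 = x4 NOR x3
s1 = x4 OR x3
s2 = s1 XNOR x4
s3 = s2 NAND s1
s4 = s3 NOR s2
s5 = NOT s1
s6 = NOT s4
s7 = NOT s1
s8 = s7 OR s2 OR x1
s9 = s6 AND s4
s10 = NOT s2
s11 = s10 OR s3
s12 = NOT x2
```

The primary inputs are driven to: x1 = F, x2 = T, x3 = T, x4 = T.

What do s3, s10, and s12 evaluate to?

s1 = x4 OR x3 = T OR T = T
s2 = s1 XNOR x4 = T XNOR T = T
s3 = s2 NAND s1 = T NAND T = F
s10 = NOT s2 = NOT T = F
s12 = NOT x2 = NOT T = F

s3 = F, s10 = F, s12 = F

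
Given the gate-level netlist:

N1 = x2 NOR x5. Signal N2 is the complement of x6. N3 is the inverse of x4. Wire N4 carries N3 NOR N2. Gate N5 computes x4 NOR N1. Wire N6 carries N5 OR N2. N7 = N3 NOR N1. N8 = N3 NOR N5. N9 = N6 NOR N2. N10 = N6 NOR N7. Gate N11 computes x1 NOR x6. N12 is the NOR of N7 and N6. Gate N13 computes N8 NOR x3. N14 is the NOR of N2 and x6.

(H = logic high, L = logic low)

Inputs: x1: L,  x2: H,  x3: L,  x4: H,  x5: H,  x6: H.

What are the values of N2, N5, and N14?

N1 = x2 NOR x5 = H NOR H = L
N2 = NOT x6 = NOT H = L
N5 = x4 NOR N1 = H NOR L = L
N14 = N2 NOR x6 = L NOR H = L

N2 = L; N5 = L; N14 = L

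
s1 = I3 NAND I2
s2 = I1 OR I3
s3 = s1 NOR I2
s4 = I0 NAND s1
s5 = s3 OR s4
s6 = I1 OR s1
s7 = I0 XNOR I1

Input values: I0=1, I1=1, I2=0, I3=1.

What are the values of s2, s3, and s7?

s1 = I3 NAND I2 = 1 NAND 0 = 1
s2 = I1 OR I3 = 1 OR 1 = 1
s3 = s1 NOR I2 = 1 NOR 0 = 0
s7 = I0 XNOR I1 = 1 XNOR 1 = 1

s2 = 1  s3 = 0  s7 = 1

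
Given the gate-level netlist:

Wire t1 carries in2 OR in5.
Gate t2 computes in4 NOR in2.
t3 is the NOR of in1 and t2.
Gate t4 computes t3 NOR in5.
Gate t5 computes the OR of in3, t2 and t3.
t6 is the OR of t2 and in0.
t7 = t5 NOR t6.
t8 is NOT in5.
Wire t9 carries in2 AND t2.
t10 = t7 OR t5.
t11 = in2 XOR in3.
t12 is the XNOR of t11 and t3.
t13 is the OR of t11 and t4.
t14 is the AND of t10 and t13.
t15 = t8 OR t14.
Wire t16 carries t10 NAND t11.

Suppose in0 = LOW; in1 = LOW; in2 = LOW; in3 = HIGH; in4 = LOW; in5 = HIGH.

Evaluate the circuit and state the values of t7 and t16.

t2 = in4 NOR in2 = LOW NOR LOW = HIGH
t3 = in1 NOR t2 = LOW NOR HIGH = LOW
t5 = in3 OR t2 OR t3 = HIGH OR HIGH OR LOW = HIGH
t6 = t2 OR in0 = HIGH OR LOW = HIGH
t7 = t5 NOR t6 = HIGH NOR HIGH = LOW
t10 = t7 OR t5 = LOW OR HIGH = HIGH
t11 = in2 XOR in3 = LOW XOR HIGH = HIGH
t16 = t10 NAND t11 = HIGH NAND HIGH = LOW

t7 = LOW, t16 = LOW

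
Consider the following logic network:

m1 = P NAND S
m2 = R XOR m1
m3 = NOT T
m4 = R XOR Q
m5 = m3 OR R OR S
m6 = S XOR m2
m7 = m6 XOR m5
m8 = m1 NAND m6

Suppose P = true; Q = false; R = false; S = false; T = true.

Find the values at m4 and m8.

m4 = false, m8 = false

m1 = P NAND S = true NAND false = true
m2 = R XOR m1 = false XOR true = true
m4 = R XOR Q = false XOR false = false
m6 = S XOR m2 = false XOR true = true
m8 = m1 NAND m6 = true NAND true = false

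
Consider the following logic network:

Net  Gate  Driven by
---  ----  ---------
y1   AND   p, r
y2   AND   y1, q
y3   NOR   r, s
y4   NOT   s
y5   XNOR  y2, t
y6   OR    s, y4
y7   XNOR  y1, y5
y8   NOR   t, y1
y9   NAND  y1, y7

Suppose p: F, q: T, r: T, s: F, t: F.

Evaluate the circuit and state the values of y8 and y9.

y1 = p AND r = F AND T = F
y2 = y1 AND q = F AND T = F
y5 = y2 XNOR t = F XNOR F = T
y7 = y1 XNOR y5 = F XNOR T = F
y8 = t NOR y1 = F NOR F = T
y9 = y1 NAND y7 = F NAND F = T

y8 = T; y9 = T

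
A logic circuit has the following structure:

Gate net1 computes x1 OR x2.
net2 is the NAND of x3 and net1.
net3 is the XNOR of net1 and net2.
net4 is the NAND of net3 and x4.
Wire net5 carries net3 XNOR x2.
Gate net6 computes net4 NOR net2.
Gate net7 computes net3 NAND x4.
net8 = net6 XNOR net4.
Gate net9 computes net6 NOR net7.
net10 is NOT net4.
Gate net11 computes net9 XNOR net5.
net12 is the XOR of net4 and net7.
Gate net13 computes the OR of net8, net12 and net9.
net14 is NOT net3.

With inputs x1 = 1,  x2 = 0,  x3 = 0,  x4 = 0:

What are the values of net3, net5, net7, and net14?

net3 = 1, net5 = 0, net7 = 1, net14 = 0

net1 = x1 OR x2 = 1 OR 0 = 1
net2 = x3 NAND net1 = 0 NAND 1 = 1
net3 = net1 XNOR net2 = 1 XNOR 1 = 1
net5 = net3 XNOR x2 = 1 XNOR 0 = 0
net7 = net3 NAND x4 = 1 NAND 0 = 1
net14 = NOT net3 = NOT 1 = 0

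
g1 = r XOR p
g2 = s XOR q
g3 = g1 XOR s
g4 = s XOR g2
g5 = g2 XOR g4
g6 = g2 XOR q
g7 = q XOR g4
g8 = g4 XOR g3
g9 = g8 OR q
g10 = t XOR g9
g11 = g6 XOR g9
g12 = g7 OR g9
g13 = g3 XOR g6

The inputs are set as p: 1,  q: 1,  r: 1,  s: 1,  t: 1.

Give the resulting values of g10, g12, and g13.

g1 = r XOR p = 1 XOR 1 = 0
g2 = s XOR q = 1 XOR 1 = 0
g3 = g1 XOR s = 0 XOR 1 = 1
g4 = s XOR g2 = 1 XOR 0 = 1
g6 = g2 XOR q = 0 XOR 1 = 1
g7 = q XOR g4 = 1 XOR 1 = 0
g8 = g4 XOR g3 = 1 XOR 1 = 0
g9 = g8 OR q = 0 OR 1 = 1
g10 = t XOR g9 = 1 XOR 1 = 0
g12 = g7 OR g9 = 0 OR 1 = 1
g13 = g3 XOR g6 = 1 XOR 1 = 0

g10 = 0; g12 = 1; g13 = 0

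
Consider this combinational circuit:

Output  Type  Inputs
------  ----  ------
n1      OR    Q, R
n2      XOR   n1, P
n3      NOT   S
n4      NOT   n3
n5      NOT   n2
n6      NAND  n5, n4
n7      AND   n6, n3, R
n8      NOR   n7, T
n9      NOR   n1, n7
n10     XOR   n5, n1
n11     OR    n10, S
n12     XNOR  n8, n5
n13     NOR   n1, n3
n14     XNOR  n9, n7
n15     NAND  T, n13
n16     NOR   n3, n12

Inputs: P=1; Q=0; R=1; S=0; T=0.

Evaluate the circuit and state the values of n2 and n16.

n1 = Q OR R = 0 OR 1 = 1
n2 = n1 XOR P = 1 XOR 1 = 0
n3 = NOT S = NOT 0 = 1
n4 = NOT n3 = NOT 1 = 0
n5 = NOT n2 = NOT 0 = 1
n6 = n5 NAND n4 = 1 NAND 0 = 1
n7 = n6 AND n3 AND R = 1 AND 1 AND 1 = 1
n8 = n7 NOR T = 1 NOR 0 = 0
n12 = n8 XNOR n5 = 0 XNOR 1 = 0
n16 = n3 NOR n12 = 1 NOR 0 = 0

n2 = 0, n16 = 0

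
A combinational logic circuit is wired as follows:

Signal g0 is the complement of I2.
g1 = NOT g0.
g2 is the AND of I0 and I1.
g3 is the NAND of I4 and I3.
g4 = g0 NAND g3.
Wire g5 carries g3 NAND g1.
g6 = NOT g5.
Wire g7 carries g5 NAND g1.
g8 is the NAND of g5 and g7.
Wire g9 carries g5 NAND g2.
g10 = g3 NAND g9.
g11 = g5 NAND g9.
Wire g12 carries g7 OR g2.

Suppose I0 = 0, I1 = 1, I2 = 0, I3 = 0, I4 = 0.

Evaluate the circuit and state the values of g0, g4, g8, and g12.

g0 = 1, g4 = 0, g8 = 0, g12 = 1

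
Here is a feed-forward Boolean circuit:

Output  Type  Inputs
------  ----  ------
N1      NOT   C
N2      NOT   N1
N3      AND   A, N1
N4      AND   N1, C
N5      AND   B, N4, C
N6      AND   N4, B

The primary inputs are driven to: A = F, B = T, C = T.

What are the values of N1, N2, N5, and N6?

N1 = NOT C = NOT T = F
N2 = NOT N1 = NOT F = T
N4 = N1 AND C = F AND T = F
N5 = B AND N4 AND C = T AND F AND T = F
N6 = N4 AND B = F AND T = F

N1 = F, N2 = T, N5 = F, N6 = F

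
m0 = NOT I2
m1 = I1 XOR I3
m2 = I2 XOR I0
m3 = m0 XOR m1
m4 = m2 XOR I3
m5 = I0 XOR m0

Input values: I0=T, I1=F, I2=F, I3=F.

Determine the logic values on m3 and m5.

m3 = T; m5 = F

m0 = NOT I2 = NOT F = T
m1 = I1 XOR I3 = F XOR F = F
m3 = m0 XOR m1 = T XOR F = T
m5 = I0 XOR m0 = T XOR T = F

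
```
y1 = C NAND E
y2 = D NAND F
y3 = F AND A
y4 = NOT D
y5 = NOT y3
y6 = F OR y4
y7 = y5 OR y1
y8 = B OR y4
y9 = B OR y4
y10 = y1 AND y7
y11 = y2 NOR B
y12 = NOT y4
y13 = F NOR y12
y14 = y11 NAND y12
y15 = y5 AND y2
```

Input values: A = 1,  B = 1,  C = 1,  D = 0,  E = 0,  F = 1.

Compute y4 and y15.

y4 = 1, y15 = 0

y2 = D NAND F = 0 NAND 1 = 1
y3 = F AND A = 1 AND 1 = 1
y4 = NOT D = NOT 0 = 1
y5 = NOT y3 = NOT 1 = 0
y15 = y5 AND y2 = 0 AND 1 = 0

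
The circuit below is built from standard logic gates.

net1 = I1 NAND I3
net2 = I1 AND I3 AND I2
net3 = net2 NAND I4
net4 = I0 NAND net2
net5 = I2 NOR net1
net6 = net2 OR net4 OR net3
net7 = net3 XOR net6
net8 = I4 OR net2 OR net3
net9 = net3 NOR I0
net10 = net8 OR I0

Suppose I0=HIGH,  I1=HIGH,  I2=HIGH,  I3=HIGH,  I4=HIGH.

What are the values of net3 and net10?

net2 = I1 AND I3 AND I2 = HIGH AND HIGH AND HIGH = HIGH
net3 = net2 NAND I4 = HIGH NAND HIGH = LOW
net8 = I4 OR net2 OR net3 = HIGH OR HIGH OR LOW = HIGH
net10 = net8 OR I0 = HIGH OR HIGH = HIGH

net3 = LOW, net10 = HIGH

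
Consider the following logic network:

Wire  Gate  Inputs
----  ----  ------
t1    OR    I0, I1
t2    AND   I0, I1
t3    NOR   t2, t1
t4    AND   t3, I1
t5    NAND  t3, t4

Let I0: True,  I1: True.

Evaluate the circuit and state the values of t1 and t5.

t1 = I0 OR I1 = True OR True = True
t2 = I0 AND I1 = True AND True = True
t3 = t2 NOR t1 = True NOR True = False
t4 = t3 AND I1 = False AND True = False
t5 = t3 NAND t4 = False NAND False = True

t1 = True, t5 = True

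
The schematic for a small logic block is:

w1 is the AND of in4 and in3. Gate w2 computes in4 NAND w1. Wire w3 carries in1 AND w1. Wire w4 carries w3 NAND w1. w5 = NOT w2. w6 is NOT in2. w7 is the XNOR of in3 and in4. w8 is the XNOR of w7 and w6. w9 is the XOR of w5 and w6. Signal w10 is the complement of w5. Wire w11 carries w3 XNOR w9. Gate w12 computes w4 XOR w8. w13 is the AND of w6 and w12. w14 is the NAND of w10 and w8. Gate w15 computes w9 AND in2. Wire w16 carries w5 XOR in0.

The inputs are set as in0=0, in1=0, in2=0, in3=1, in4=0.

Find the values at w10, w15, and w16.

w1 = in4 AND in3 = 0 AND 1 = 0
w2 = in4 NAND w1 = 0 NAND 0 = 1
w5 = NOT w2 = NOT 1 = 0
w6 = NOT in2 = NOT 0 = 1
w9 = w5 XOR w6 = 0 XOR 1 = 1
w10 = NOT w5 = NOT 0 = 1
w15 = w9 AND in2 = 1 AND 0 = 0
w16 = w5 XOR in0 = 0 XOR 0 = 0

w10 = 1, w15 = 0, w16 = 0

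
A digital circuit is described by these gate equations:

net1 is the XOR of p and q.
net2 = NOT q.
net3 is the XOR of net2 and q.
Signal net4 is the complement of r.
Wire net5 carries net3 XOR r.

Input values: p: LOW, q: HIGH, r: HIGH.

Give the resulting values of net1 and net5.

net1 = p XOR q = LOW XOR HIGH = HIGH
net2 = NOT q = NOT HIGH = LOW
net3 = net2 XOR q = LOW XOR HIGH = HIGH
net5 = net3 XOR r = HIGH XOR HIGH = LOW

net1 = HIGH; net5 = LOW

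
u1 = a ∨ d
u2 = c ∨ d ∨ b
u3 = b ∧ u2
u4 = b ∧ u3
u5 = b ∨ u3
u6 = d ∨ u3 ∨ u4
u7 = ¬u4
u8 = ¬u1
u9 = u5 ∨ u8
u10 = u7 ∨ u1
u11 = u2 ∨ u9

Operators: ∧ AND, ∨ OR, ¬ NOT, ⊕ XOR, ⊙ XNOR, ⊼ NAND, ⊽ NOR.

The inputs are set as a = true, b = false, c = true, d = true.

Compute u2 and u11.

u2 = true, u11 = true

u1 = a OR d = true OR true = true
u2 = c OR d OR b = true OR true OR false = true
u3 = b AND u2 = false AND true = false
u5 = b OR u3 = false OR false = false
u8 = NOT u1 = NOT true = false
u9 = u5 OR u8 = false OR false = false
u11 = u2 OR u9 = true OR false = true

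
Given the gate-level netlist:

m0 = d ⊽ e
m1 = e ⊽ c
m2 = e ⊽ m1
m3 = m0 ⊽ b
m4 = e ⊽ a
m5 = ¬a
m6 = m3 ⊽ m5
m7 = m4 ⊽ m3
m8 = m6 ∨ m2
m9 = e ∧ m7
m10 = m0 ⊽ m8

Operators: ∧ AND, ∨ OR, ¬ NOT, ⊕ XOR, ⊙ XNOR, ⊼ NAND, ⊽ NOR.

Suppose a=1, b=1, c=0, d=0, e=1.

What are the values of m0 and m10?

m0 = 0  m10 = 0

m0 = d NOR e = 0 NOR 1 = 0
m1 = e NOR c = 1 NOR 0 = 0
m2 = e NOR m1 = 1 NOR 0 = 0
m3 = m0 NOR b = 0 NOR 1 = 0
m5 = NOT a = NOT 1 = 0
m6 = m3 NOR m5 = 0 NOR 0 = 1
m8 = m6 OR m2 = 1 OR 0 = 1
m10 = m0 NOR m8 = 0 NOR 1 = 0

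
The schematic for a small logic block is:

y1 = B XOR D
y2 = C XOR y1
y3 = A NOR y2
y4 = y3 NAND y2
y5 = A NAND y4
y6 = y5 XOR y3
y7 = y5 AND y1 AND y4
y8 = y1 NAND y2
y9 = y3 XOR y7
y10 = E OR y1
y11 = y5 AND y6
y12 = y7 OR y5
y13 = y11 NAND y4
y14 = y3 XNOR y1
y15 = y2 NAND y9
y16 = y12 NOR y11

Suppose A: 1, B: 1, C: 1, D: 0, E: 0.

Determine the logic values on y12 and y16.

y1 = B XOR D = 1 XOR 0 = 1
y2 = C XOR y1 = 1 XOR 1 = 0
y3 = A NOR y2 = 1 NOR 0 = 0
y4 = y3 NAND y2 = 0 NAND 0 = 1
y5 = A NAND y4 = 1 NAND 1 = 0
y6 = y5 XOR y3 = 0 XOR 0 = 0
y7 = y5 AND y1 AND y4 = 0 AND 1 AND 1 = 0
y11 = y5 AND y6 = 0 AND 0 = 0
y12 = y7 OR y5 = 0 OR 0 = 0
y16 = y12 NOR y11 = 0 NOR 0 = 1

y12 = 0; y16 = 1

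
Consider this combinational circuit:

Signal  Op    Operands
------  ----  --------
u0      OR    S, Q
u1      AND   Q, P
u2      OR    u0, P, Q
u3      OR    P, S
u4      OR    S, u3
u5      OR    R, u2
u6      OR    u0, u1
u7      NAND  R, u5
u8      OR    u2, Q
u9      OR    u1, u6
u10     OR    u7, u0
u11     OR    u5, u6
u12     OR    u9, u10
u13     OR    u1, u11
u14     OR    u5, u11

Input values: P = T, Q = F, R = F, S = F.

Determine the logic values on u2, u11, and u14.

u2 = T; u11 = T; u14 = T

u0 = S OR Q = F OR F = F
u1 = Q AND P = F AND T = F
u2 = u0 OR P OR Q = F OR T OR F = T
u5 = R OR u2 = F OR T = T
u6 = u0 OR u1 = F OR F = F
u11 = u5 OR u6 = T OR F = T
u14 = u5 OR u11 = T OR T = T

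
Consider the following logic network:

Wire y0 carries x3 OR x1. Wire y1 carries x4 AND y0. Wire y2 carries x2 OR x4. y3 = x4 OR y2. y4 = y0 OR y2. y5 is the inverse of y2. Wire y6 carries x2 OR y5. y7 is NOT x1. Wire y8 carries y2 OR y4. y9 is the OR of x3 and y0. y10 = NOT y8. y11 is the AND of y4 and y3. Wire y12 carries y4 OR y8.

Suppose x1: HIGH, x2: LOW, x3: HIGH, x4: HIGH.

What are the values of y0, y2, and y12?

y0 = HIGH, y2 = HIGH, y12 = HIGH

y0 = x3 OR x1 = HIGH OR HIGH = HIGH
y2 = x2 OR x4 = LOW OR HIGH = HIGH
y4 = y0 OR y2 = HIGH OR HIGH = HIGH
y8 = y2 OR y4 = HIGH OR HIGH = HIGH
y12 = y4 OR y8 = HIGH OR HIGH = HIGH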